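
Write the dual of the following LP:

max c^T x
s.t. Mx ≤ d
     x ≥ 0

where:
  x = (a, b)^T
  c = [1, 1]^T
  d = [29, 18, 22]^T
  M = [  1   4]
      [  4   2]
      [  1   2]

Primal max cᵀx s.t. Ax ≤ b, x ≥ 0  →  Dual min bᵀy s.t. Aᵀy ≥ c, y ≥ 0.

Minimize: z = 29y1 + 18y2 + 22y3

Subject to:
  y1 + 4y2 + y3 ≥ 1
  4y1 + 2y2 + 2y3 ≥ 1
  y1, y2, y3 ≥ 0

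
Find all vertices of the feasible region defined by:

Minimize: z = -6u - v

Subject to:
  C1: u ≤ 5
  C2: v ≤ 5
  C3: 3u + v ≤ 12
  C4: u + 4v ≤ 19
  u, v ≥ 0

(0, 0), (4, 0), (2.636, 4.091), (0, 4.75)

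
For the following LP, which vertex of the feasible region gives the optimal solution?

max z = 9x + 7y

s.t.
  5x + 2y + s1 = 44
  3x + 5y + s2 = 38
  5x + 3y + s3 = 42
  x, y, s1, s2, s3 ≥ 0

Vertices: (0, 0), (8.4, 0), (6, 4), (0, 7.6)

Evaluate the objective at each vertex of the feasible region:
  z(0, 0) = 0
  z(8.4, 0) = 75.6
  z(6, 4) = 82  ←
  z(0, 7.6) = 53.2
The maximum is at x = 6, y = 4.

(6, 4)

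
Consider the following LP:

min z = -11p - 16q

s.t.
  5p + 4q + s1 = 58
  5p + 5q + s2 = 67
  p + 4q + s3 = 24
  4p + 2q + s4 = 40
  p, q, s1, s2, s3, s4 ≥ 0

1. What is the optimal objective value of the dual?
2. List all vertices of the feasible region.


1. -152
2. (0, 0), (10, 0), (8, 4), (0, 6)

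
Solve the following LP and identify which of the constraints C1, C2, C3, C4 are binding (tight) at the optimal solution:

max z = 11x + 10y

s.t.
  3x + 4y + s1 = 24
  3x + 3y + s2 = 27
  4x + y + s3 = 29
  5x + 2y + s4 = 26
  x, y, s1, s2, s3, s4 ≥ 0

At x = 4, y = 3, compute slack b - a·x for each constraint:
  C1: 24 − 24 = 0  (binding)
  C2: 27 − 21 = 6  (slack)
  C3: 29 − 19 = 10  (slack)
  C4: 26 − 26 = 0  (binding)

Optimal: x = 4, y = 3
Binding: C1, C4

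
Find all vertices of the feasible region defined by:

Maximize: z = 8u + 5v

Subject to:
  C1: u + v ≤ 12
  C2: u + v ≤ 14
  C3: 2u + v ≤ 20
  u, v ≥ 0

(0, 0), (10, 0), (8, 4), (0, 12)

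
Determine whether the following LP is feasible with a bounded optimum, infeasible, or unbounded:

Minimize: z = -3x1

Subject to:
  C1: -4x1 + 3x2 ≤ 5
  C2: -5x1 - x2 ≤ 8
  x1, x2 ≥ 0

Unbounded (objective can decrease without bound)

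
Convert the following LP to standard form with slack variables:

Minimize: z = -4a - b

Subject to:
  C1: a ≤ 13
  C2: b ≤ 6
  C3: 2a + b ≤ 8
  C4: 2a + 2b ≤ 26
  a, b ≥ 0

min z = -4a - b

s.t.
  a + s1 = 13
  b + s2 = 6
  2a + b + s3 = 8
  2a + 2b + s4 = 26
  a, b, s1, s2, s3, s4 ≥ 0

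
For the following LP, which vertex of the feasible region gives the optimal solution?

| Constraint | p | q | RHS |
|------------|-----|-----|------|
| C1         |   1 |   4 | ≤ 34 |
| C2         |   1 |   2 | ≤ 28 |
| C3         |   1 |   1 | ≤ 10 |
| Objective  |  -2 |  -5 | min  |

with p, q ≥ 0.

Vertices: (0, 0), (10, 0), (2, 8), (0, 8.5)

Evaluate the objective at each vertex of the feasible region:
  z(0, 0) = 0
  z(10, 0) = -20
  z(2, 8) = -44  ←
  z(0, 8.5) = -42.5
The minimum is at p = 2, q = 8.

(2, 8)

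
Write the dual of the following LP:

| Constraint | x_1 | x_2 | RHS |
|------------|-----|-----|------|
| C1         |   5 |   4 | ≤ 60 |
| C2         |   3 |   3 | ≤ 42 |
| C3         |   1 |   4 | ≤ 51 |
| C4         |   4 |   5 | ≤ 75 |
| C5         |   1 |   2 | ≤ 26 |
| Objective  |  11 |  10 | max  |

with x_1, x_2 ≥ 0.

Primal max cᵀx s.t. Ax ≤ b, x ≥ 0  →  Dual min bᵀy s.t. Aᵀy ≥ c, y ≥ 0.

Minimize: z = 60y1 + 42y2 + 51y3 + 75y4 + 26y5

Subject to:
  5y1 + 3y2 + y3 + 4y4 + y5 ≥ 11
  4y1 + 3y2 + 4y3 + 5y4 + 2y5 ≥ 10
  y1, y2, y3, y4, y5 ≥ 0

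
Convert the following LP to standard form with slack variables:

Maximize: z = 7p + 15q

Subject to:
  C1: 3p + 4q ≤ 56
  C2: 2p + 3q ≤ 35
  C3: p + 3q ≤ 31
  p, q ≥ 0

max z = 7p + 15q

s.t.
  3p + 4q + s1 = 56
  2p + 3q + s2 = 35
  p + 3q + s3 = 31
  p, q, s1, s2, s3 ≥ 0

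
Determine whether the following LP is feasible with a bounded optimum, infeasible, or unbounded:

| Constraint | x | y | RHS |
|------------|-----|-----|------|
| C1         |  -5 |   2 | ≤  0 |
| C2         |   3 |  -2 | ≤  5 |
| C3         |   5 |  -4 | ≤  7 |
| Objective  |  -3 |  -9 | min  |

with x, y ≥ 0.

Unbounded (objective can decrease without bound)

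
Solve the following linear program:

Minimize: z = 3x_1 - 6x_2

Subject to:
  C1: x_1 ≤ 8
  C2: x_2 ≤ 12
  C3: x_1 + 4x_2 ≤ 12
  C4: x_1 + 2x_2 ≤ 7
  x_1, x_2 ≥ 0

Evaluate the objective at each vertex of the feasible region:
  z(0, 0) = 0
  z(7, 0) = 21
  z(2, 2.5) = -9
  z(0, 3) = -18  ←
The minimum is at x_1 = 0, x_2 = 3.

x_1 = 0, x_2 = 3, z = -18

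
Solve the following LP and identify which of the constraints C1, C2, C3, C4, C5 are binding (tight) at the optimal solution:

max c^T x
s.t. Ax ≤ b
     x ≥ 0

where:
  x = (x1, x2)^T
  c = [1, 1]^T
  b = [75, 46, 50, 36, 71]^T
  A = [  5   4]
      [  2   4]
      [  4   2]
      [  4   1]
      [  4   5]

At x1 = 7, x2 = 8, compute slack b - a·x for each constraint:
  C1: 75 − 67 = 8  (slack)
  C2: 46 − 46 = 0  (binding)
  C3: 50 − 44 = 6  (slack)
  C4: 36 − 36 = 0  (binding)
  C5: 71 − 68 = 3  (slack)

Optimal: x1 = 7, x2 = 8
Binding: C2, C4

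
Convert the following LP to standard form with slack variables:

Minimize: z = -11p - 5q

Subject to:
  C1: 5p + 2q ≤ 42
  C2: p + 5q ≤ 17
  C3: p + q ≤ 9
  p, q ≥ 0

min z = -11p - 5q

s.t.
  5p + 2q + s1 = 42
  p + 5q + s2 = 17
  p + q + s3 = 9
  p, q, s1, s2, s3 ≥ 0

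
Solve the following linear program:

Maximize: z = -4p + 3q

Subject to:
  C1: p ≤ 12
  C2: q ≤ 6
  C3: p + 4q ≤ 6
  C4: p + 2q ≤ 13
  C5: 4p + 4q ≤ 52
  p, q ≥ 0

Evaluate the objective at each vertex of the feasible region:
  z(0, 0) = 0
  z(6, 0) = -24
  z(0, 1.5) = 4.5  ←
The maximum is at p = 0, q = 1.5.

p = 0, q = 1.5, z = 4.5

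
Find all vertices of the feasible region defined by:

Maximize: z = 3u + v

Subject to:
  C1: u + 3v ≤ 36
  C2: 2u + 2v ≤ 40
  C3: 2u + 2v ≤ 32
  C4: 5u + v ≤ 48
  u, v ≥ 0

(0, 0), (9.6, 0), (8, 8), (6, 10), (0, 12)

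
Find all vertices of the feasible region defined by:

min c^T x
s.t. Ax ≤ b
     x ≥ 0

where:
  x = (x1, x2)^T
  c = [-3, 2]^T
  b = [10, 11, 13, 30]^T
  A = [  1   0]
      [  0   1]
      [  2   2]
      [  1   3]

(0, 0), (6.5, 0), (0, 6.5)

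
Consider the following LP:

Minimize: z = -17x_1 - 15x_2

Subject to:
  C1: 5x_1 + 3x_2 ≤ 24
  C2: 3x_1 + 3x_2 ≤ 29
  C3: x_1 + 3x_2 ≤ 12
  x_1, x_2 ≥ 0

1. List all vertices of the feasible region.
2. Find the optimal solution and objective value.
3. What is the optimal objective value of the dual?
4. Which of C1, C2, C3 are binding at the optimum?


1. (0, 0), (4.8, 0), (3, 3), (0, 4)
2. x_1 = 3, x_2 = 3, z = -96
3. -96
4. C1, C3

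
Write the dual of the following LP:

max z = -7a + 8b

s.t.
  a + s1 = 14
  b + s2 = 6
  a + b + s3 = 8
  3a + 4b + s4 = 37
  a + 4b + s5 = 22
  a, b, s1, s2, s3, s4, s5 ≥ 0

Primal max cᵀx s.t. Ax ≤ b, x ≥ 0  →  Dual min bᵀy s.t. Aᵀy ≥ c, y ≥ 0.

Minimize: z = 14y1 + 6y2 + 8y3 + 37y4 + 22y5

Subject to:
  y1 + y3 + 3y4 + y5 ≥ -7
  y2 + y3 + 4y4 + 4y5 ≥ 8
  y1, y2, y3, y4, y5 ≥ 0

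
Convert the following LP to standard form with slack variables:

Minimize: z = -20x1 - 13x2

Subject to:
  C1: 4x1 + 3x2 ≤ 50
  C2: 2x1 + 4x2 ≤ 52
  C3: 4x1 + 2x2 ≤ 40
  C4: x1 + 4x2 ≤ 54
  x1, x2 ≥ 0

min z = -20x1 - 13x2

s.t.
  4x1 + 3x2 + s1 = 50
  2x1 + 4x2 + s2 = 52
  4x1 + 2x2 + s3 = 40
  x1 + 4x2 + s4 = 54
  x1, x2, s1, s2, s3, s4 ≥ 0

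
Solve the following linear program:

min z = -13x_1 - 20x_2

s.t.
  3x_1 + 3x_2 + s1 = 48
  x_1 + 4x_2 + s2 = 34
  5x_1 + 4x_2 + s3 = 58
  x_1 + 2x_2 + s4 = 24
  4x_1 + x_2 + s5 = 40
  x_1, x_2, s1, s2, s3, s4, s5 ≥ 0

Evaluate the objective at each vertex of the feasible region:
  z(0, 0) = 0
  z(10, 0) = -130
  z(9.273, 2.909) = -178.7
  z(6, 7) = -218  ←
  z(0, 8.5) = -170
The minimum is at x_1 = 6, x_2 = 7.

x_1 = 6, x_2 = 7, z = -218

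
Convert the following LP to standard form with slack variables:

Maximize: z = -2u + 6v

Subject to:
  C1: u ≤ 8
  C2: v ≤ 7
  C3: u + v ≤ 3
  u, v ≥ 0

max z = -2u + 6v

s.t.
  u + s1 = 8
  v + s2 = 7
  u + v + s3 = 3
  u, v, s1, s2, s3 ≥ 0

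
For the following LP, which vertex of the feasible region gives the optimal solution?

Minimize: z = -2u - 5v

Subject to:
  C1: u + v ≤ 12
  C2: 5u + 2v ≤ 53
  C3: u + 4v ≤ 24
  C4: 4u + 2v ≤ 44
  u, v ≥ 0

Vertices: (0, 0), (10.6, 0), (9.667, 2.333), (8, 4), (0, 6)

Evaluate the objective at each vertex of the feasible region:
  z(0, 0) = 0
  z(10.6, 0) = -21.2
  z(9.667, 2.333) = -31
  z(8, 4) = -36  ←
  z(0, 6) = -30
The minimum is at u = 8, v = 4.

(8, 4)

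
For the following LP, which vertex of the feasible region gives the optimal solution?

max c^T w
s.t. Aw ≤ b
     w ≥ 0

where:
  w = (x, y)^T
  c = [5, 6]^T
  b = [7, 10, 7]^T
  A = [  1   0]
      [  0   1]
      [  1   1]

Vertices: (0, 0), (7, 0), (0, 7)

Evaluate the objective at each vertex of the feasible region:
  z(0, 0) = 0
  z(7, 0) = 35
  z(0, 7) = 42  ←
The maximum is at x = 0, y = 7.

(0, 7)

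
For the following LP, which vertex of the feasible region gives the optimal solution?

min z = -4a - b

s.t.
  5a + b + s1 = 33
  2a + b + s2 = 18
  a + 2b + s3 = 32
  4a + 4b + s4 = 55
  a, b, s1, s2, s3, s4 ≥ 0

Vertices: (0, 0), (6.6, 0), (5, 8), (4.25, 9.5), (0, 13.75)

Evaluate the objective at each vertex of the feasible region:
  z(0, 0) = 0
  z(6.6, 0) = -26.4
  z(5, 8) = -28  ←
  z(4.25, 9.5) = -26.5
  z(0, 13.75) = -13.75
The minimum is at a = 5, b = 8.

(5, 8)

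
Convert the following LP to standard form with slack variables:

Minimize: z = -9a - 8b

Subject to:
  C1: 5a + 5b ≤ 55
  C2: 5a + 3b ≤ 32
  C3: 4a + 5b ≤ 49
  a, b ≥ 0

min z = -9a - 8b

s.t.
  5a + 5b + s1 = 55
  5a + 3b + s2 = 32
  4a + 5b + s3 = 49
  a, b, s1, s2, s3 ≥ 0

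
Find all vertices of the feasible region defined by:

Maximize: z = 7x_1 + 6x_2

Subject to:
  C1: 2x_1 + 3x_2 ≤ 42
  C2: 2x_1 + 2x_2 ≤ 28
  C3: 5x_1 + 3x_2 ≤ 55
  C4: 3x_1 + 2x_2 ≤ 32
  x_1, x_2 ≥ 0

(0, 0), (10.67, 0), (4, 10), (0, 14)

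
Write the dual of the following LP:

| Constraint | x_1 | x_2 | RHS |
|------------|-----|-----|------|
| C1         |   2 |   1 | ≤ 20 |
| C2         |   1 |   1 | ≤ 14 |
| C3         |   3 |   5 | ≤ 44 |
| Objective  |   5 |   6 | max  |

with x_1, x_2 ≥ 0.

Primal max cᵀx s.t. Ax ≤ b, x ≥ 0  →  Dual min bᵀy s.t. Aᵀy ≥ c, y ≥ 0.

Minimize: z = 20y1 + 14y2 + 44y3

Subject to:
  2y1 + y2 + 3y3 ≥ 5
  y1 + y2 + 5y3 ≥ 6
  y1, y2, y3 ≥ 0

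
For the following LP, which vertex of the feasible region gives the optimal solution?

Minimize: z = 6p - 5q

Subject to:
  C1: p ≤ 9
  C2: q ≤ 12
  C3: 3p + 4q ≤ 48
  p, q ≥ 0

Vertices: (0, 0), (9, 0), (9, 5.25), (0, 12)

Evaluate the objective at each vertex of the feasible region:
  z(0, 0) = 0
  z(9, 0) = 54
  z(9, 5.25) = 27.75
  z(0, 12) = -60  ←
The minimum is at p = 0, q = 12.

(0, 12)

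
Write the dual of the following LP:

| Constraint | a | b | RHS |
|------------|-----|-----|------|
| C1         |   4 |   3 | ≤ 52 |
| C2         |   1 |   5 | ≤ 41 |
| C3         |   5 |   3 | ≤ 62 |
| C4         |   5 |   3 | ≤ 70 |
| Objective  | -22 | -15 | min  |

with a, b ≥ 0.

Primal min cᵀx s.t. Ax ≤ b, x ≥ 0  →  Dual max −bᵀy s.t. Aᵀy ≥ −c, y ≥ 0.

Maximize: z = -52y1 - 41y2 - 62y3 - 70y4

Subject to:
  4y1 + y2 + 5y3 + 5y4 ≥ 22
  3y1 + 5y2 + 3y3 + 3y4 ≥ 15
  y1, y2, y3, y4 ≥ 0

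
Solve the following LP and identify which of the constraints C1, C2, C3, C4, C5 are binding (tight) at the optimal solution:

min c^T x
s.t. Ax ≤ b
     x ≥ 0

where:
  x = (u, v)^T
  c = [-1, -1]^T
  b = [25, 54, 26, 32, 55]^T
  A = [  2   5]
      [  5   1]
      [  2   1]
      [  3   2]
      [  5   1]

At u = 10, v = 1, compute slack b - a·x for each constraint:
  C1: 25 − 25 = 0  (binding)
  C2: 54 − 51 = 3  (slack)
  C3: 26 − 21 = 5  (slack)
  C4: 32 − 32 = 0  (binding)
  C5: 55 − 51 = 4  (slack)

Optimal: u = 10, v = 1
Binding: C1, C4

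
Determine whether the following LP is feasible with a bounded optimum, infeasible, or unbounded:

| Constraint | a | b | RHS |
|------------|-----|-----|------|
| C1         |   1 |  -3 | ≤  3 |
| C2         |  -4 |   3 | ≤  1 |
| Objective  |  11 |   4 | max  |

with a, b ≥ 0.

Unbounded (objective can increase without bound)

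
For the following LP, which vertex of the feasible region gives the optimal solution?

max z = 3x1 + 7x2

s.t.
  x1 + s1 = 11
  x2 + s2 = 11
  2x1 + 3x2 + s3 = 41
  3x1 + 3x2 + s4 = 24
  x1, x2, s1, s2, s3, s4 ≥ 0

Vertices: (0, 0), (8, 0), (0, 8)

Evaluate the objective at each vertex of the feasible region:
  z(0, 0) = 0
  z(8, 0) = 24
  z(0, 8) = 56  ←
The maximum is at x1 = 0, x2 = 8.

(0, 8)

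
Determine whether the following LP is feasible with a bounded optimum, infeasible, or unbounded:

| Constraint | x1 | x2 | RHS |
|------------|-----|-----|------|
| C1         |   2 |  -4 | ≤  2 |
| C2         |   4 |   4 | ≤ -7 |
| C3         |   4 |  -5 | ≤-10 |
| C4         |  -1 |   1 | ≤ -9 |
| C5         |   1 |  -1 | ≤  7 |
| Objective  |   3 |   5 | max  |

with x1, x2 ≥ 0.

Infeasible (no feasible solution exists)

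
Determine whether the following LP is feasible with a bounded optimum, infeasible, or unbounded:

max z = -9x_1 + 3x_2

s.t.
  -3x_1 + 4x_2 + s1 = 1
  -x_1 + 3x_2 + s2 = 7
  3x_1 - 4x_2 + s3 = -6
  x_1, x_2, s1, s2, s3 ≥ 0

Infeasible (no feasible solution exists)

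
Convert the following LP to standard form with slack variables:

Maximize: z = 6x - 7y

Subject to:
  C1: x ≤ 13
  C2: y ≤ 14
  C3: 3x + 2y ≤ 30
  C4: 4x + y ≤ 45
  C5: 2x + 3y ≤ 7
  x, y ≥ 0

max z = 6x - 7y

s.t.
  x + s1 = 13
  y + s2 = 14
  3x + 2y + s3 = 30
  4x + y + s4 = 45
  2x + 3y + s5 = 7
  x, y, s1, s2, s3, s4, s5 ≥ 0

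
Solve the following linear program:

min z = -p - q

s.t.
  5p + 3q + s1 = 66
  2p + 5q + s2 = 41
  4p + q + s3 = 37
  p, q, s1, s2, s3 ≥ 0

Evaluate the objective at each vertex of the feasible region:
  z(0, 0) = 0
  z(9.25, 0) = -9.25
  z(8, 5) = -13  ←
  z(0, 8.2) = -8.2
The minimum is at p = 8, q = 5.

p = 8, q = 5, z = -13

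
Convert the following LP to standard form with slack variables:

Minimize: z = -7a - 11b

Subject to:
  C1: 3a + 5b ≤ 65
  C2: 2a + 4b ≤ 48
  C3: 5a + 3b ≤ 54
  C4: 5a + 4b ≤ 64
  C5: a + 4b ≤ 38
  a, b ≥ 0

min z = -7a - 11b

s.t.
  3a + 5b + s1 = 65
  2a + 4b + s2 = 48
  5a + 3b + s3 = 54
  5a + 4b + s4 = 64
  a + 4b + s5 = 38
  a, b, s1, s2, s3, s4, s5 ≥ 0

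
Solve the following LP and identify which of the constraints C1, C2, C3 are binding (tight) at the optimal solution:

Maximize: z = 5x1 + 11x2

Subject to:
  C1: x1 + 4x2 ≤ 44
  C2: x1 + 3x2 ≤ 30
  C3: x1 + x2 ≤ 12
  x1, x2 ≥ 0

At x1 = 3, x2 = 9, compute slack b - a·x for each constraint:
  C1: 44 − 39 = 5  (slack)
  C2: 30 − 30 = 0  (binding)
  C3: 12 − 12 = 0  (binding)

Optimal: x1 = 3, x2 = 9
Binding: C2, C3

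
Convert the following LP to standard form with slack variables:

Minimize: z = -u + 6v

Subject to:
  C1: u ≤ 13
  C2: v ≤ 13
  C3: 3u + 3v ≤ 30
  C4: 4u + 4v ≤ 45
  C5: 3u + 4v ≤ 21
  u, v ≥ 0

min z = -u + 6v

s.t.
  u + s1 = 13
  v + s2 = 13
  3u + 3v + s3 = 30
  4u + 4v + s4 = 45
  3u + 4v + s5 = 21
  u, v, s1, s2, s3, s4, s5 ≥ 0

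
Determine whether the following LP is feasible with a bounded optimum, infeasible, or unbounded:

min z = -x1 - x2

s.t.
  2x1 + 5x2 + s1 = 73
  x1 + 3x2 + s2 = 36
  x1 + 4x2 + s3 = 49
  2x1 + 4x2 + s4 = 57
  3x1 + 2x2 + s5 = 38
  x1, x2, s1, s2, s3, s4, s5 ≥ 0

Feasible with a bounded optimal solution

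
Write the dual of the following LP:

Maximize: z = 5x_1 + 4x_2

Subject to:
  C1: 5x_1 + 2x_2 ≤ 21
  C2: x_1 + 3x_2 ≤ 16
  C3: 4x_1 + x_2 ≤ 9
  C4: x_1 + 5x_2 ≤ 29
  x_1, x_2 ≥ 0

Primal max cᵀx s.t. Ax ≤ b, x ≥ 0  →  Dual min bᵀy s.t. Aᵀy ≥ c, y ≥ 0.

Minimize: z = 21y1 + 16y2 + 9y3 + 29y4

Subject to:
  5y1 + y2 + 4y3 + y4 ≥ 5
  2y1 + 3y2 + y3 + 5y4 ≥ 4
  y1, y2, y3, y4 ≥ 0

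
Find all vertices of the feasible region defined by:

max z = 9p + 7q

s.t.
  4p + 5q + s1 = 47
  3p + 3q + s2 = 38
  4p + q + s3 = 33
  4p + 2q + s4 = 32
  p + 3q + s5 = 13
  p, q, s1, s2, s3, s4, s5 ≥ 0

(0, 0), (8, 0), (7, 2), (0, 4.333)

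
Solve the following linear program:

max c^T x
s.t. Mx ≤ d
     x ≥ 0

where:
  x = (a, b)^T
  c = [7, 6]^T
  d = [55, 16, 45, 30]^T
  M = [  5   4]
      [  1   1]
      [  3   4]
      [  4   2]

Evaluate the objective at each vertex of the feasible region:
  z(0, 0) = 0
  z(7.5, 0) = 52.5
  z(3, 9) = 75  ←
  z(0, 11.25) = 67.5
The maximum is at a = 3, b = 9.

a = 3, b = 9, z = 75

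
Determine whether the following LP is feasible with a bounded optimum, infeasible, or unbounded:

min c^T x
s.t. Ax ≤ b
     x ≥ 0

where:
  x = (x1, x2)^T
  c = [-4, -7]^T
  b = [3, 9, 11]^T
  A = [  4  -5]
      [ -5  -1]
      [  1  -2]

Unbounded (objective can decrease without bound)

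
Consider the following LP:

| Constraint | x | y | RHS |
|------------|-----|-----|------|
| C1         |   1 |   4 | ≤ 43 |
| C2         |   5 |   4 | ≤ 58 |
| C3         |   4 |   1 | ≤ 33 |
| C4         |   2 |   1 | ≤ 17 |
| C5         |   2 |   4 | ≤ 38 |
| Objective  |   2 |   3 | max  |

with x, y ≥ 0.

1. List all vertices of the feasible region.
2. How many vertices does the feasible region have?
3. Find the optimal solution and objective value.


1. (0, 0), (8.25, 0), (8, 1), (5, 7), (0, 9.5)
2. 5
3. x = 5, y = 7, z = 31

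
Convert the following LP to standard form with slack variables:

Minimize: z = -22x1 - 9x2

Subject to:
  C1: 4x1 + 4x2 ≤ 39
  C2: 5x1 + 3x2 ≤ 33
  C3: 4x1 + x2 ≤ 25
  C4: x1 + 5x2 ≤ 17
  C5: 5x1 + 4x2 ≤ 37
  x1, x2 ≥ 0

min z = -22x1 - 9x2

s.t.
  4x1 + 4x2 + s1 = 39
  5x1 + 3x2 + s2 = 33
  4x1 + x2 + s3 = 25
  x1 + 5x2 + s4 = 17
  5x1 + 4x2 + s5 = 37
  x1, x2, s1, s2, s3, s4, s5 ≥ 0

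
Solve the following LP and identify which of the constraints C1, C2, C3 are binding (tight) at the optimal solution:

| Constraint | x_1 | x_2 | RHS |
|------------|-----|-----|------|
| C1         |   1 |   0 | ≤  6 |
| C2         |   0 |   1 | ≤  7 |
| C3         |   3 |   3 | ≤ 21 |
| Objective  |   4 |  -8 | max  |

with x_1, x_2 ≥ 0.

At x_1 = 6, x_2 = 0, compute slack b - a·x for each constraint:
  C1: 6 − 6 = 0  (binding)
  C2: 7 − 0 = 7  (slack)
  C3: 21 − 18 = 3  (slack)

Optimal: x_1 = 6, x_2 = 0
Binding: C1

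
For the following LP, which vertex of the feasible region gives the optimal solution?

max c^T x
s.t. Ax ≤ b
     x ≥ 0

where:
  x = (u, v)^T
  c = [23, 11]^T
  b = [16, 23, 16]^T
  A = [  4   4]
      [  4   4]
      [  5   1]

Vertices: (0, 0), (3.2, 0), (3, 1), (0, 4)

Evaluate the objective at each vertex of the feasible region:
  z(0, 0) = 0
  z(3.2, 0) = 73.6
  z(3, 1) = 80  ←
  z(0, 4) = 44
The maximum is at u = 3, v = 1.

(3, 1)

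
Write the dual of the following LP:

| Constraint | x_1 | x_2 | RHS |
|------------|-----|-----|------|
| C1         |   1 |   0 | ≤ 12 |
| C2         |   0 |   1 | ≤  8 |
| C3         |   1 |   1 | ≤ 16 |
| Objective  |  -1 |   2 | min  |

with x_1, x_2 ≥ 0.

Primal min cᵀx s.t. Ax ≤ b, x ≥ 0  →  Dual max −bᵀy s.t. Aᵀy ≥ −c, y ≥ 0.

Maximize: z = -12y1 - 8y2 - 16y3

Subject to:
  y1 + y3 ≥ 1
  y2 + y3 ≥ -2
  y1, y2, y3 ≥ 0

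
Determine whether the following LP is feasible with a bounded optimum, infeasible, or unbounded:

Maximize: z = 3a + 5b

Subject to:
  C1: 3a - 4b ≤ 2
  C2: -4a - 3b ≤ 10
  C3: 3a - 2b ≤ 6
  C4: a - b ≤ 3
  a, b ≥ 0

Unbounded (objective can increase without bound)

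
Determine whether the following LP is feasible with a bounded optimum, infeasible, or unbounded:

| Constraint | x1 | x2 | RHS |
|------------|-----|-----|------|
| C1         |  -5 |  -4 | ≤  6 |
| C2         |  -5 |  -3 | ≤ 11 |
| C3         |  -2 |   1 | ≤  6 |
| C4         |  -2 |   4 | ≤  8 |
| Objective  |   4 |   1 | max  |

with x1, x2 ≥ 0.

Unbounded (objective can increase without bound)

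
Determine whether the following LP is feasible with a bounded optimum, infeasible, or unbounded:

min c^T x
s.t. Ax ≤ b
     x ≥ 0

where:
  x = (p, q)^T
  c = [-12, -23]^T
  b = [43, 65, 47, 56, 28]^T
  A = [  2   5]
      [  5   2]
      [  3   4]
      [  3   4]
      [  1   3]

Feasible with a bounded optimal solution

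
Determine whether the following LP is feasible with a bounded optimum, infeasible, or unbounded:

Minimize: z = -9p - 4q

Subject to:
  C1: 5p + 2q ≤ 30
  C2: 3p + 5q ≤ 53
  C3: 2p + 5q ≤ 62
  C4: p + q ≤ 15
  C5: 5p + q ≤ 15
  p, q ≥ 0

Feasible with a bounded optimal solution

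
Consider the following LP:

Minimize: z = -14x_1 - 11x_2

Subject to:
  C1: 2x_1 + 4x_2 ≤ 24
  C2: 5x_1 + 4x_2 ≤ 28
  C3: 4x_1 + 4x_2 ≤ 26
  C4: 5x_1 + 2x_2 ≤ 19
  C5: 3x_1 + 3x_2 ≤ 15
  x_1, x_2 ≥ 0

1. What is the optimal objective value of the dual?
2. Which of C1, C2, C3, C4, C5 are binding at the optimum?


1. -64
2. C4, C5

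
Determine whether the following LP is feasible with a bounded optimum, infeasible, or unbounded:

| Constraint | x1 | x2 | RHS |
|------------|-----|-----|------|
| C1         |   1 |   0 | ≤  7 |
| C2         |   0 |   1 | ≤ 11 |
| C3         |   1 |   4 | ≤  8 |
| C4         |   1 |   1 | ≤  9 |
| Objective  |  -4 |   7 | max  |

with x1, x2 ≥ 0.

Feasible with a bounded optimal solution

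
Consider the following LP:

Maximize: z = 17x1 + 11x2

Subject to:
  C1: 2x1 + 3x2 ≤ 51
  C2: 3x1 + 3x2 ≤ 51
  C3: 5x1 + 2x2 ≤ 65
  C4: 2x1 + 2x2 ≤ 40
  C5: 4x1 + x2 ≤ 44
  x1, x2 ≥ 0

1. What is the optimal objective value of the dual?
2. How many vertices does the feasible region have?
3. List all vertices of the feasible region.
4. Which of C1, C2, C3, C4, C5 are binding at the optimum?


1. 241
2. 4
3. (0, 0), (11, 0), (9, 8), (0, 17)
4. C2, C5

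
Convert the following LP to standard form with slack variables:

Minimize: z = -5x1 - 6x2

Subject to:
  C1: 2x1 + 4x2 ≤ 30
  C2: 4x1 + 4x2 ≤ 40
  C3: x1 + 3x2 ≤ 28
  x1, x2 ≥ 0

min z = -5x1 - 6x2

s.t.
  2x1 + 4x2 + s1 = 30
  4x1 + 4x2 + s2 = 40
  x1 + 3x2 + s3 = 28
  x1, x2, s1, s2, s3 ≥ 0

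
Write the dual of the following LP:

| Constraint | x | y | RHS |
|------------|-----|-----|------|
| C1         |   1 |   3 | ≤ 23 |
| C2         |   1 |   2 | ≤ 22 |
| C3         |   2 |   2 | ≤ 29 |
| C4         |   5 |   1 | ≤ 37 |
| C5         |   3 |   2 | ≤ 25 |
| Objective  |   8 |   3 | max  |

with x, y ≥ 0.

Primal max cᵀx s.t. Ax ≤ b, x ≥ 0  →  Dual min bᵀy s.t. Aᵀy ≥ c, y ≥ 0.

Minimize: z = 23y1 + 22y2 + 29y3 + 37y4 + 25y5

Subject to:
  y1 + y2 + 2y3 + 5y4 + 3y5 ≥ 8
  3y1 + 2y2 + 2y3 + y4 + 2y5 ≥ 3
  y1, y2, y3, y4, y5 ≥ 0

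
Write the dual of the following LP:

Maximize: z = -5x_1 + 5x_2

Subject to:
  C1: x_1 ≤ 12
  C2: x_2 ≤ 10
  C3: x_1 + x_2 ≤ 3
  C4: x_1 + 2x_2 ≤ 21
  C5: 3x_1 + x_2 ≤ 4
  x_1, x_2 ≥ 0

Primal max cᵀx s.t. Ax ≤ b, x ≥ 0  →  Dual min bᵀy s.t. Aᵀy ≥ c, y ≥ 0.

Minimize: z = 12y1 + 10y2 + 3y3 + 21y4 + 4y5

Subject to:
  y1 + y3 + y4 + 3y5 ≥ -5
  y2 + y3 + 2y4 + y5 ≥ 5
  y1, y2, y3, y4, y5 ≥ 0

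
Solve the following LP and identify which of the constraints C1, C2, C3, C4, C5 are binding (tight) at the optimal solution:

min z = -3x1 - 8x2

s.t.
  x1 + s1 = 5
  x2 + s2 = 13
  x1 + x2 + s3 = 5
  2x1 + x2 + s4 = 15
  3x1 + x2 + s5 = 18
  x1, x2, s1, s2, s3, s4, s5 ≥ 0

At x1 = 0, x2 = 5, compute slack b - a·x for each constraint:
  C1: 5 − 0 = 5  (slack)
  C2: 13 − 5 = 8  (slack)
  C3: 5 − 5 = 0  (binding)
  C4: 15 − 5 = 10  (slack)
  C5: 18 − 5 = 13  (slack)

Optimal: x1 = 0, x2 = 5
Binding: C3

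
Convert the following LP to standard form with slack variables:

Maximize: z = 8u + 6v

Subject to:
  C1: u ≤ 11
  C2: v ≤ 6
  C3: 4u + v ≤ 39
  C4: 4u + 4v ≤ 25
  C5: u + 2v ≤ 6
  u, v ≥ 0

max z = 8u + 6v

s.t.
  u + s1 = 11
  v + s2 = 6
  4u + v + s3 = 39
  4u + 4v + s4 = 25
  u + 2v + s5 = 6
  u, v, s1, s2, s3, s4, s5 ≥ 0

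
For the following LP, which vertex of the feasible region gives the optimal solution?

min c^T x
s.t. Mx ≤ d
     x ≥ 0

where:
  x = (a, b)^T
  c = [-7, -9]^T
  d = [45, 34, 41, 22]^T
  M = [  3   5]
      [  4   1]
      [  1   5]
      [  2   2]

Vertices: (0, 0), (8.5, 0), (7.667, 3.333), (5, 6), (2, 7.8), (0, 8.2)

Evaluate the objective at each vertex of the feasible region:
  z(0, 0) = 0
  z(8.5, 0) = -59.5
  z(7.667, 3.333) = -83.67
  z(5, 6) = -89  ←
  z(2, 7.8) = -84.2
  z(0, 8.2) = -73.8
The minimum is at a = 5, b = 6.

(5, 6)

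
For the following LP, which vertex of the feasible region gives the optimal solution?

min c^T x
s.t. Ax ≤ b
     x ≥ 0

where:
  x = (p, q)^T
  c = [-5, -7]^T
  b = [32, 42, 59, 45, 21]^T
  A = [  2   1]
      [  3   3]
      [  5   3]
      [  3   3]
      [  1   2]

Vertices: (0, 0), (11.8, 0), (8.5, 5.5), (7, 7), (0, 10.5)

Evaluate the objective at each vertex of the feasible region:
  z(0, 0) = 0
  z(11.8, 0) = -59
  z(8.5, 5.5) = -81
  z(7, 7) = -84  ←
  z(0, 10.5) = -73.5
The minimum is at p = 7, q = 7.

(7, 7)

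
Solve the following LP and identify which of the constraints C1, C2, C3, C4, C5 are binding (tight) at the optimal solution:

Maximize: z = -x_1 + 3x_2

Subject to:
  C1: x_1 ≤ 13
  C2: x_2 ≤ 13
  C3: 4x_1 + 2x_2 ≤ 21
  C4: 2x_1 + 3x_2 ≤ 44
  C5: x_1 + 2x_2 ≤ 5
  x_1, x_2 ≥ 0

At x_1 = 0, x_2 = 2.5, compute slack b - a·x for each constraint:
  C1: 13 − 0 = 13  (slack)
  C2: 13 − 2.5 = 10.5  (slack)
  C3: 21 − 5 = 16  (slack)
  C4: 44 − 7.5 = 36.5  (slack)
  C5: 5 − 5 = 0  (binding)

Optimal: x_1 = 0, x_2 = 2.5
Binding: C5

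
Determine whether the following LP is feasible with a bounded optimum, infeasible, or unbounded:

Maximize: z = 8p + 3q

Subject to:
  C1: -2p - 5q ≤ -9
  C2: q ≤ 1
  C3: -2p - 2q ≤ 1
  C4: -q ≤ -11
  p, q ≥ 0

Infeasible (no feasible solution exists)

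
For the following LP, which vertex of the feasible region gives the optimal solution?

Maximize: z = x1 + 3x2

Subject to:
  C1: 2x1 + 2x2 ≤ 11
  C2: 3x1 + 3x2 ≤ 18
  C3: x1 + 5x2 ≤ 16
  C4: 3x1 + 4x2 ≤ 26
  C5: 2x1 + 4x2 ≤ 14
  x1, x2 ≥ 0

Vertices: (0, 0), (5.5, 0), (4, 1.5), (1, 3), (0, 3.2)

Evaluate the objective at each vertex of the feasible region:
  z(0, 0) = 0
  z(5.5, 0) = 5.5
  z(4, 1.5) = 8.5
  z(1, 3) = 10  ←
  z(0, 3.2) = 9.6
The maximum is at x1 = 1, x2 = 3.

(1, 3)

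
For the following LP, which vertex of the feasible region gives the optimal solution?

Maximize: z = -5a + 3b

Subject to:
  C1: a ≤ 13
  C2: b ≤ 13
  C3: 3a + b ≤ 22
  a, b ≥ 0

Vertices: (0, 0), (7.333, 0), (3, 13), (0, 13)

Evaluate the objective at each vertex of the feasible region:
  z(0, 0) = 0
  z(7.333, 0) = -36.67
  z(3, 13) = 24
  z(0, 13) = 39  ←
The maximum is at a = 0, b = 13.

(0, 13)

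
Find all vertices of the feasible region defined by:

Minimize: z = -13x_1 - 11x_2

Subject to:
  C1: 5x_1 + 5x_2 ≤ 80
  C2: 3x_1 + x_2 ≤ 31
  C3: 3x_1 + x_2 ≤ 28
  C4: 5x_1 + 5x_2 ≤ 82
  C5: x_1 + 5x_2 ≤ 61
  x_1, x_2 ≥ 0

(0, 0), (9.333, 0), (6, 10), (4.75, 11.25), (0, 12.2)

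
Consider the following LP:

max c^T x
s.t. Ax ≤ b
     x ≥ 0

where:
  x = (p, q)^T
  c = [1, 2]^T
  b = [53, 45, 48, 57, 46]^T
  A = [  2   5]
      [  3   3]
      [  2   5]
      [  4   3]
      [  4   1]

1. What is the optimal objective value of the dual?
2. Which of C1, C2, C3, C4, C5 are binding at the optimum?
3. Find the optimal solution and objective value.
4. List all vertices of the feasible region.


1. 21
2. C2, C3
3. p = 9, q = 6, z = 21
4. (0, 0), (11.5, 0), (10.33, 4.667), (9, 6), (0, 9.6)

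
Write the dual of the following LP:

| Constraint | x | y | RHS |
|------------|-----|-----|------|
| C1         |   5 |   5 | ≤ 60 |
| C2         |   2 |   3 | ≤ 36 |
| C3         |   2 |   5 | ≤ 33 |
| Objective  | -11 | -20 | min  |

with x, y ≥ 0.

Primal min cᵀx s.t. Ax ≤ b, x ≥ 0  →  Dual max −bᵀy s.t. Aᵀy ≥ −c, y ≥ 0.

Maximize: z = -60y1 - 36y2 - 33y3

Subject to:
  5y1 + 2y2 + 2y3 ≥ 11
  5y1 + 3y2 + 5y3 ≥ 20
  y1, y2, y3 ≥ 0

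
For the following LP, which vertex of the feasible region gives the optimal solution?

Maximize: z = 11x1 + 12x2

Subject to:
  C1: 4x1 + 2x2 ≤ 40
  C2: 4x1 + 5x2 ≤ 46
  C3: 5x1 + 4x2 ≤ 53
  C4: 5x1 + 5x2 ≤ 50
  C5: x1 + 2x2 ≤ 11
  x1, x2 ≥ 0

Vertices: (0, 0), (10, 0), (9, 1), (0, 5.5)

Evaluate the objective at each vertex of the feasible region:
  z(0, 0) = 0
  z(10, 0) = 110
  z(9, 1) = 111  ←
  z(0, 5.5) = 66
The maximum is at x1 = 9, x2 = 1.

(9, 1)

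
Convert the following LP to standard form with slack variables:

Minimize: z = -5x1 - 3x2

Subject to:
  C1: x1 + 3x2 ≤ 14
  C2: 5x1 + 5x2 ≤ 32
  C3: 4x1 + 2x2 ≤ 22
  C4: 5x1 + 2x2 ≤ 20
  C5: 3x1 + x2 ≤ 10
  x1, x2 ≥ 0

min z = -5x1 - 3x2

s.t.
  x1 + 3x2 + s1 = 14
  5x1 + 5x2 + s2 = 32
  4x1 + 2x2 + s3 = 22
  5x1 + 2x2 + s4 = 20
  3x1 + x2 + s5 = 10
  x1, x2, s1, s2, s3, s4, s5 ≥ 0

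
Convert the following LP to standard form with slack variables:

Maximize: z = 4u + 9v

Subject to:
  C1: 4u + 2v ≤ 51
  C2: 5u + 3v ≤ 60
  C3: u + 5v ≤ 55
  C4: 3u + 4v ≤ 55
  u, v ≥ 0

max z = 4u + 9v

s.t.
  4u + 2v + s1 = 51
  5u + 3v + s2 = 60
  u + 5v + s3 = 55
  3u + 4v + s4 = 55
  u, v, s1, s2, s3, s4 ≥ 0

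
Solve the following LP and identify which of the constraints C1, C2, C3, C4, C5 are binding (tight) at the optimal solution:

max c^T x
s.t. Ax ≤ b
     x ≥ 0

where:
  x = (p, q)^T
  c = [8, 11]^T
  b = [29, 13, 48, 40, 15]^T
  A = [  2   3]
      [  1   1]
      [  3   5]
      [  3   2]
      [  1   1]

At p = 10, q = 3, compute slack b - a·x for each constraint:
  C1: 29 − 29 = 0  (binding)
  C2: 13 − 13 = 0  (binding)
  C3: 48 − 45 = 3  (slack)
  C4: 40 − 36 = 4  (slack)
  C5: 15 − 13 = 2  (slack)

Optimal: p = 10, q = 3
Binding: C1, C2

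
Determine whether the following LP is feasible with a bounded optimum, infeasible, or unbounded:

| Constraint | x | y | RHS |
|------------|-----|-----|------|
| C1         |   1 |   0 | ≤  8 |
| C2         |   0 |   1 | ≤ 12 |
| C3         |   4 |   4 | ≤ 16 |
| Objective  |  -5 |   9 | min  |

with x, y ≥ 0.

Feasible with a bounded optimal solution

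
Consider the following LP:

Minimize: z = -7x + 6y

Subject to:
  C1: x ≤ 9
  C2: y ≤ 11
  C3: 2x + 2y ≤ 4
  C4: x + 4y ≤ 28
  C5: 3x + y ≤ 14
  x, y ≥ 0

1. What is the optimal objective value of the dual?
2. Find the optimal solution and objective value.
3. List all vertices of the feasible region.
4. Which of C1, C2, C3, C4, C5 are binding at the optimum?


1. -14
2. x = 2, y = 0, z = -14
3. (0, 0), (2, 0), (0, 2)
4. C3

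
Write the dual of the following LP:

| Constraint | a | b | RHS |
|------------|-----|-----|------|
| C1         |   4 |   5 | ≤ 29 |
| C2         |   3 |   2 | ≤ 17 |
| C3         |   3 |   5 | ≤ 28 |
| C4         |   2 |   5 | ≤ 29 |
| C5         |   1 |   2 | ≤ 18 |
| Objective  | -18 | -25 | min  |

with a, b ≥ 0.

Primal min cᵀx s.t. Ax ≤ b, x ≥ 0  →  Dual max −bᵀy s.t. Aᵀy ≥ −c, y ≥ 0.

Maximize: z = -29y1 - 17y2 - 28y3 - 29y4 - 18y5

Subject to:
  4y1 + 3y2 + 3y3 + 2y4 + y5 ≥ 18
  5y1 + 2y2 + 5y3 + 5y4 + 2y5 ≥ 25
  y1, y2, y3, y4, y5 ≥ 0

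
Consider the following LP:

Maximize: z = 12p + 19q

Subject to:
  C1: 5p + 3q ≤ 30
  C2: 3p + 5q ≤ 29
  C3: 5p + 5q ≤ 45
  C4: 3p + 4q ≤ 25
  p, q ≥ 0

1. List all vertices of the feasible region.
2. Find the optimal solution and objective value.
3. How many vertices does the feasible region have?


1. (0, 0), (6, 0), (4.091, 3.182), (3, 4), (0, 5.8)
2. p = 3, q = 4, z = 112
3. 5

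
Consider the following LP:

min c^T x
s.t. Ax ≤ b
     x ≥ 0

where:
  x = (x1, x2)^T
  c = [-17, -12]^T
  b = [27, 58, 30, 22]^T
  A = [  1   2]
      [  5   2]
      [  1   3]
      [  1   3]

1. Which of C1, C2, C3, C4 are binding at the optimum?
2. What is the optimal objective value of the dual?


1. C2, C4
2. -218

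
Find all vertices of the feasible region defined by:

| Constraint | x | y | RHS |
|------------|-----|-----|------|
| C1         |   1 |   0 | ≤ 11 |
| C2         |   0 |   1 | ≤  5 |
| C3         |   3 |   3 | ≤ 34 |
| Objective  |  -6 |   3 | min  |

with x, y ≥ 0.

(0, 0), (11, 0), (11, 0.3333), (6.333, 5), (0, 5)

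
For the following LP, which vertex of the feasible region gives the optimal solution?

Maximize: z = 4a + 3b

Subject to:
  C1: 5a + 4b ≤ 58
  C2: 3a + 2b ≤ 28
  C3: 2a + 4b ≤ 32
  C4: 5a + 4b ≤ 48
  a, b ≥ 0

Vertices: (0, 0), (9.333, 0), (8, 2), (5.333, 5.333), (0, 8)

Evaluate the objective at each vertex of the feasible region:
  z(0, 0) = 0
  z(9.333, 0) = 37.33
  z(8, 2) = 38  ←
  z(5.333, 5.333) = 37.33
  z(0, 8) = 24
The maximum is at a = 8, b = 2.

(8, 2)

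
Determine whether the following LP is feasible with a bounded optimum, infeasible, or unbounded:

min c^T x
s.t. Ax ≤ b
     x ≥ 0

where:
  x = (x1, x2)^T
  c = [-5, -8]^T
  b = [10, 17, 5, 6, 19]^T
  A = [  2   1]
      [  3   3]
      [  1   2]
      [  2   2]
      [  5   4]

Feasible with a bounded optimal solution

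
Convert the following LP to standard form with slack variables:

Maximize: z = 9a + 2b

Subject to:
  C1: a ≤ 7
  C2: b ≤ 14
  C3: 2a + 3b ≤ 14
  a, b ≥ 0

max z = 9a + 2b

s.t.
  a + s1 = 7
  b + s2 = 14
  2a + 3b + s3 = 14
  a, b, s1, s2, s3 ≥ 0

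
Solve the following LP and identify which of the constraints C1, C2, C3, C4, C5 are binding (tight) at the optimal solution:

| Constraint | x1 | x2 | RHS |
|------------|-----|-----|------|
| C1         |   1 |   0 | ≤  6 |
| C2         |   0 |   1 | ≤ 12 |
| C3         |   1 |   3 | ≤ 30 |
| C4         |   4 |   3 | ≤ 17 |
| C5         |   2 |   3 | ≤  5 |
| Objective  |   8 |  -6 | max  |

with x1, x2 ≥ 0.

At x1 = 2.5, x2 = 0, compute slack b - a·x for each constraint:
  C1: 6 − 2.5 = 3.5  (slack)
  C2: 12 − 0 = 12  (slack)
  C3: 30 − 2.5 = 27.5  (slack)
  C4: 17 − 10 = 7  (slack)
  C5: 5 − 5 = 0  (binding)

Optimal: x1 = 2.5, x2 = 0
Binding: C5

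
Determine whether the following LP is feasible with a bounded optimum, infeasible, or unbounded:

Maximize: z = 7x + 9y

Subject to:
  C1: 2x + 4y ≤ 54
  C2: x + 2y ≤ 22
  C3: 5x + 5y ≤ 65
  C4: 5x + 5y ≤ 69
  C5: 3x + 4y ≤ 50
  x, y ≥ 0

Feasible with a bounded optimal solution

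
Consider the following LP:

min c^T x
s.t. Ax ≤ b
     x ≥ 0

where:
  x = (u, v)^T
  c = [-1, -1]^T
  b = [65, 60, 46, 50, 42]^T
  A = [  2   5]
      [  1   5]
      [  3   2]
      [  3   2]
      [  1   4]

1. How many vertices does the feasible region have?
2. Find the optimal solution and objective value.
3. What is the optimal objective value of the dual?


1. 4
2. u = 10, v = 8, z = -18
3. -18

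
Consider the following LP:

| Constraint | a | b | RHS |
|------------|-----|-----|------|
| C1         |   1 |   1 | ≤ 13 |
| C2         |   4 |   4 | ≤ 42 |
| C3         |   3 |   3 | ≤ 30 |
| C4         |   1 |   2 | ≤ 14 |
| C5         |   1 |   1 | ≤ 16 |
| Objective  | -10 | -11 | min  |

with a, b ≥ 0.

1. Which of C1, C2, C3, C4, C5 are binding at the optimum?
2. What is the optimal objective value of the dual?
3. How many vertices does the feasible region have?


1. C3, C4
2. -104
3. 4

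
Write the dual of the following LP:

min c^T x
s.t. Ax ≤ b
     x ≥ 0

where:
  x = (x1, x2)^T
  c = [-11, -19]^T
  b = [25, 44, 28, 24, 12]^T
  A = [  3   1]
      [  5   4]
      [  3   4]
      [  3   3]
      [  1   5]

Primal min cᵀx s.t. Ax ≤ b, x ≥ 0  →  Dual max −bᵀy s.t. Aᵀy ≥ −c, y ≥ 0.

Maximize: z = -25y1 - 44y2 - 28y3 - 24y4 - 12y5

Subject to:
  3y1 + 5y2 + 3y3 + 3y4 + y5 ≥ 11
  y1 + 4y2 + 4y3 + 3y4 + 5y5 ≥ 19
  y1, y2, y3, y4, y5 ≥ 0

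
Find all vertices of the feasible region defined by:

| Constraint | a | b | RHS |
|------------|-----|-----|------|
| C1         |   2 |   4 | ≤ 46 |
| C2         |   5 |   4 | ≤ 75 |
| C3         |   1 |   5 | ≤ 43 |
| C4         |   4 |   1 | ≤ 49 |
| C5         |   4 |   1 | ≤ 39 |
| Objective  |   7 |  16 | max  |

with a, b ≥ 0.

(0, 0), (9.75, 0), (8, 7), (0, 8.6)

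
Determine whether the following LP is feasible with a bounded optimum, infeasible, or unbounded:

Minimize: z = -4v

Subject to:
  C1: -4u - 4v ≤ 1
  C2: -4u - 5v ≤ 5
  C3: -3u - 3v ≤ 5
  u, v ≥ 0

Unbounded (objective can decrease without bound)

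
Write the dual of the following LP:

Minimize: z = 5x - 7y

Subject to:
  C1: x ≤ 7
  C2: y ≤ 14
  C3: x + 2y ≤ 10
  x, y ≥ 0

Primal min cᵀx s.t. Ax ≤ b, x ≥ 0  →  Dual max −bᵀy s.t. Aᵀy ≥ −c, y ≥ 0.

Maximize: z = -7y1 - 14y2 - 10y3

Subject to:
  y1 + y3 ≥ -5
  y2 + 2y3 ≥ 7
  y1, y2, y3 ≥ 0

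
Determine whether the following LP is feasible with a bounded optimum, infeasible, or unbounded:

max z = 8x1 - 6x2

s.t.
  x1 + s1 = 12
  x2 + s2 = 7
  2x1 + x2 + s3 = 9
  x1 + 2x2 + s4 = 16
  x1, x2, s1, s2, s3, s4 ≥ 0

Feasible with a bounded optimal solution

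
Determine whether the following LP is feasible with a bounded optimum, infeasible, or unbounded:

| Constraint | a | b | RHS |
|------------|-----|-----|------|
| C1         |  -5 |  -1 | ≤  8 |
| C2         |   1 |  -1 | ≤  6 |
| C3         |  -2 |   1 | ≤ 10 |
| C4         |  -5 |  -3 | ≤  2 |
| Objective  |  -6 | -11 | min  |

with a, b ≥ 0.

Unbounded (objective can decrease without bound)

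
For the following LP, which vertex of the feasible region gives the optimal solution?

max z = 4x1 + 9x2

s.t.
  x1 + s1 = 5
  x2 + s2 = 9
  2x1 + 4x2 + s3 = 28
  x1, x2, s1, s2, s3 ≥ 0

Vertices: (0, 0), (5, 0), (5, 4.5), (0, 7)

Evaluate the objective at each vertex of the feasible region:
  z(0, 0) = 0
  z(5, 0) = 20
  z(5, 4.5) = 60.5
  z(0, 7) = 63  ←
The maximum is at x1 = 0, x2 = 7.

(0, 7)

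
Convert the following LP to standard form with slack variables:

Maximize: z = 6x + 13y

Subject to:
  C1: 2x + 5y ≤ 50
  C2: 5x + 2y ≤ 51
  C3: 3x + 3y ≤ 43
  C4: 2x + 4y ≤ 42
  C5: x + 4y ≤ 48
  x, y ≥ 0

max z = 6x + 13y

s.t.
  2x + 5y + s1 = 50
  5x + 2y + s2 = 51
  3x + 3y + s3 = 43
  2x + 4y + s4 = 42
  x + 4y + s5 = 48
  x, y, s1, s2, s3, s4, s5 ≥ 0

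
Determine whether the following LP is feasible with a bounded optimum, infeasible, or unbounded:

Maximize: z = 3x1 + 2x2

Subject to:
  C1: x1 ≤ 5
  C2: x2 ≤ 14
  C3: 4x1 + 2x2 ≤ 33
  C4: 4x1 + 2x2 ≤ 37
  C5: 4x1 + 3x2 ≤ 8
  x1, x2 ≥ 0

Feasible with a bounded optimal solution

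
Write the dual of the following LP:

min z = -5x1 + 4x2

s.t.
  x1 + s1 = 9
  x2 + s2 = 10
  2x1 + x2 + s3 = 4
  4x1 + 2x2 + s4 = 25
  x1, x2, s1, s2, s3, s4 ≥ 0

Primal min cᵀx s.t. Ax ≤ b, x ≥ 0  →  Dual max −bᵀy s.t. Aᵀy ≥ −c, y ≥ 0.

Maximize: z = -9y1 - 10y2 - 4y3 - 25y4

Subject to:
  y1 + 2y3 + 4y4 ≥ 5
  y2 + y3 + 2y4 ≥ -4
  y1, y2, y3, y4 ≥ 0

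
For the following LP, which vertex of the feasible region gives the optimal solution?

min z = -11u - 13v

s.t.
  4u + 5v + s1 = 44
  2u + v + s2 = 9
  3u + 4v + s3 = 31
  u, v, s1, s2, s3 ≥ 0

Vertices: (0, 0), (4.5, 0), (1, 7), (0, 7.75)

Evaluate the objective at each vertex of the feasible region:
  z(0, 0) = 0
  z(4.5, 0) = -49.5
  z(1, 7) = -102  ←
  z(0, 7.75) = -100.8
The minimum is at u = 1, v = 7.

(1, 7)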